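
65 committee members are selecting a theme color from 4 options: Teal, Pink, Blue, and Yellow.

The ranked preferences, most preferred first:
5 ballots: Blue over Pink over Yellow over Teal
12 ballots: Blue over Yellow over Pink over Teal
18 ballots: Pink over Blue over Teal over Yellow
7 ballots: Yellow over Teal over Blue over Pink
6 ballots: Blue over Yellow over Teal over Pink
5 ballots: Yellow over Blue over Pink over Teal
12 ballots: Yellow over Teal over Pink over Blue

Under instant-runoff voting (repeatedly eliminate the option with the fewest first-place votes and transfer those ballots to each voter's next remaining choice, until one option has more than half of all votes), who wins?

Round 1: Teal 0, Pink 18, Blue 23, Yellow 24. Teal eliminated.
Round 2: Pink 18, Blue 23, Yellow 24. Pink eliminated.
Round 3: Blue 41, Yellow 24. Blue has a majority (≥33).

Blue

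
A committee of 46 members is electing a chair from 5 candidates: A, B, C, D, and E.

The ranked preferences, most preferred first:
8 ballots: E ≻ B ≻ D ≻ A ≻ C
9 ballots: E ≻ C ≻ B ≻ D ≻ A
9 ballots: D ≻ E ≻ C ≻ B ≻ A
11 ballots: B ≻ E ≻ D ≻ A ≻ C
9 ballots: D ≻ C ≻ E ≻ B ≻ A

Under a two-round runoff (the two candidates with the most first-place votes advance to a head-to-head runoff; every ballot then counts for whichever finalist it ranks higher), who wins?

Round 1 first-place votes: A 0, B 11, C 0, D 18, E 17. D and E advance.
Runoff: D is ranked above E on 18 ballots, E above D on 28.

E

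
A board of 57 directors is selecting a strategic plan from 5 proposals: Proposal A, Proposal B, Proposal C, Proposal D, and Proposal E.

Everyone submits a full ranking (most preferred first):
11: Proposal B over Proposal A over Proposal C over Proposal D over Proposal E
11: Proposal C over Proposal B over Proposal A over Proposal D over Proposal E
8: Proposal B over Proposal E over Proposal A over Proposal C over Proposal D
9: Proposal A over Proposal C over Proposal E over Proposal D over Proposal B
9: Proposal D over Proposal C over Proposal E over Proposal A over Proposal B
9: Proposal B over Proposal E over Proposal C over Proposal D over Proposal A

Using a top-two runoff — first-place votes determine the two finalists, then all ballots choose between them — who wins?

Round 1 first-place votes: Proposal A 9, Proposal B 28, Proposal C 11, Proposal D 9, Proposal E 0. Proposal B and Proposal C advance.
Runoff: Proposal B is ranked above Proposal C on 28 ballots, Proposal C above Proposal B on 29.

Proposal C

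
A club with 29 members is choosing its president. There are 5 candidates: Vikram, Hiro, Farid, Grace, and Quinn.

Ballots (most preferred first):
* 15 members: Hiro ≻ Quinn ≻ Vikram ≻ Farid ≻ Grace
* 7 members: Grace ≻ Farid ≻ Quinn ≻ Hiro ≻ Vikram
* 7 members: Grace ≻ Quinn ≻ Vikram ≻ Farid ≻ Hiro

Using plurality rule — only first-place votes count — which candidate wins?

First-place votes: Vikram 0, Hiro 15, Farid 0, Grace 14, Quinn 0.

Hiro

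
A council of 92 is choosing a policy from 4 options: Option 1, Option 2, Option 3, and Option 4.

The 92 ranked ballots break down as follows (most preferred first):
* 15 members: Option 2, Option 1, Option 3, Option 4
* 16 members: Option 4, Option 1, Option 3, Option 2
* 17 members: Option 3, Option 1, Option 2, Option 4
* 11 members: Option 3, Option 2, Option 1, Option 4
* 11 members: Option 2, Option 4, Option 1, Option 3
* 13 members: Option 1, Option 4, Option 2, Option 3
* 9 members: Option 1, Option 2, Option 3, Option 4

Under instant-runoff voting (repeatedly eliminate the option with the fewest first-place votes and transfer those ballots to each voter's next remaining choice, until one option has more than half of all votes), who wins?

Round 1: Option 1 22, Option 2 26, Option 3 28, Option 4 16. Option 4 eliminated.
Round 2: Option 1 38, Option 2 26, Option 3 28. Option 2 eliminated.
Round 3: Option 1 64, Option 3 28. Option 1 has a majority (≥47).

Option 1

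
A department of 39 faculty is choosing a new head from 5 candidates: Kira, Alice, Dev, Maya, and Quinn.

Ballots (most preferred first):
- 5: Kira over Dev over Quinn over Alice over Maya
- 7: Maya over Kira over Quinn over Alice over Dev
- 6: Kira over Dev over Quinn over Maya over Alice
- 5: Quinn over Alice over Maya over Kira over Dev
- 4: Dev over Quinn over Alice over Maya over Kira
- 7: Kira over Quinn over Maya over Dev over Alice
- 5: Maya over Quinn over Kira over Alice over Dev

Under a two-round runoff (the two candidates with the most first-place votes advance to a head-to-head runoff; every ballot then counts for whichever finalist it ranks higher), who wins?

Maya

Round 1 first-place votes: Kira 18, Alice 0, Dev 4, Maya 12, Quinn 5. Kira and Maya advance.
Runoff: Kira is ranked above Maya on 18 ballots, Maya above Kira on 21.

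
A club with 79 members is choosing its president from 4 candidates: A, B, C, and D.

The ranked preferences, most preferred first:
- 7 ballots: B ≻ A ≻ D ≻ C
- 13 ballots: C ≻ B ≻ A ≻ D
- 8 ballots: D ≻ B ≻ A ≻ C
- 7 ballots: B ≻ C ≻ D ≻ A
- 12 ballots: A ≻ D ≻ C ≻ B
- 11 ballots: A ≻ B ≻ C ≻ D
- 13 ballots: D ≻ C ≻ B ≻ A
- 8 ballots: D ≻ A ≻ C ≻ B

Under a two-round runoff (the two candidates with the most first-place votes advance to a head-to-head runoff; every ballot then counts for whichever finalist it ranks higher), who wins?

Round 1 first-place votes: A 23, B 14, C 13, D 29. D and A advance.
Runoff: D is ranked above A on 36 ballots, A above D on 43.

A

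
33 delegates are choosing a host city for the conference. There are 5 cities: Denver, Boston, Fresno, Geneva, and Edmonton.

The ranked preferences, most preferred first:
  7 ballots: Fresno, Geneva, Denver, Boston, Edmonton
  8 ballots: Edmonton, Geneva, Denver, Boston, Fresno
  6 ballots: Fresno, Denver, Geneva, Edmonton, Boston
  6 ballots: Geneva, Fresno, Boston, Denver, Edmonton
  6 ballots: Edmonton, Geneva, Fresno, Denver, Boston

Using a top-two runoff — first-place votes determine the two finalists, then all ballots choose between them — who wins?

Round 1 first-place votes: Denver 0, Boston 0, Fresno 13, Geneva 6, Edmonton 14. Edmonton and Fresno advance.
Runoff: Edmonton is ranked above Fresno on 14 ballots, Fresno above Edmonton on 19.

Fresno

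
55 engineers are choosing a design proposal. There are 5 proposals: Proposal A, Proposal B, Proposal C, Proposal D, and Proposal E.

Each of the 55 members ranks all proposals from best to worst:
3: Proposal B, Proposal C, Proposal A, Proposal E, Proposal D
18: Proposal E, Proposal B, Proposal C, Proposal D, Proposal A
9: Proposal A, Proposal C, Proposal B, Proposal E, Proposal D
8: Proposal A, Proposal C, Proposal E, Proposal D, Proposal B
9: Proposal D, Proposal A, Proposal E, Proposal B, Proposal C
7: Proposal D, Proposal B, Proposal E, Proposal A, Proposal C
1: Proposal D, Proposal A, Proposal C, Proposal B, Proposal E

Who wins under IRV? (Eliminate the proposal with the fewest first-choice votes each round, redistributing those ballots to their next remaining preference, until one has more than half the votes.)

Round 1: Proposal A 17, Proposal B 3, Proposal C 0, Proposal D 17, Proposal E 18. Proposal C eliminated.
Round 2: Proposal A 17, Proposal B 3, Proposal D 17, Proposal E 18. Proposal B eliminated.
Round 3: Proposal A 20, Proposal D 17, Proposal E 18. Proposal D eliminated.
Round 4: Proposal A 30, Proposal E 25. Proposal A has a majority (≥28).

Proposal A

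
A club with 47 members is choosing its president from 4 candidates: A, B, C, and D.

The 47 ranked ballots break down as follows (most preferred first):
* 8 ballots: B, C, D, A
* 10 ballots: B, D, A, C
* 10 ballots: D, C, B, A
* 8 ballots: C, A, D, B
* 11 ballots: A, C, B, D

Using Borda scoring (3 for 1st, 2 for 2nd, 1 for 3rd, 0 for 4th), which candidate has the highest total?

A: 8×0 + 10×1 + 10×0 + 8×2 + 11×3 = 59
B: 8×3 + 10×3 + 10×1 + 8×0 + 11×1 = 75
C: 8×2 + 10×0 + 10×2 + 8×3 + 11×2 = 82
D: 8×1 + 10×2 + 10×3 + 8×1 + 11×0 = 66

C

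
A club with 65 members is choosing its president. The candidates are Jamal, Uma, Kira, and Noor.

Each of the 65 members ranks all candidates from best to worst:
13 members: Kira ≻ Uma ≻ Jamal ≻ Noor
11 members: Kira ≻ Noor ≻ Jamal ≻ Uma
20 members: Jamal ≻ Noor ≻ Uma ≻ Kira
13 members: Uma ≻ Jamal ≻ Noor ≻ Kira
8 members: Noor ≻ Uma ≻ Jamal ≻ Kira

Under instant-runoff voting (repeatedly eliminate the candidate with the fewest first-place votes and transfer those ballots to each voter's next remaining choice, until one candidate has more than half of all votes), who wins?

Round 1: Jamal 20, Uma 13, Kira 24, Noor 8. Noor eliminated.
Round 2: Jamal 20, Uma 21, Kira 24. Jamal eliminated.
Round 3: Uma 41, Kira 24. Uma has a majority (≥33).

Uma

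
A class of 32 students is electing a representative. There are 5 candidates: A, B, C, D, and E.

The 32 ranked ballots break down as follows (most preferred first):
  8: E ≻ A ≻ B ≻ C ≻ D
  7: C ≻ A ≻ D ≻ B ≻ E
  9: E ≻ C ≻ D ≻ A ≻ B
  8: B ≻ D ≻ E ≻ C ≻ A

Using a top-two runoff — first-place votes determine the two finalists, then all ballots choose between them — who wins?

E

Round 1 first-place votes: A 0, B 8, C 7, D 0, E 17. E and B advance.
Runoff: E is ranked above B on 17 ballots, B above E on 15.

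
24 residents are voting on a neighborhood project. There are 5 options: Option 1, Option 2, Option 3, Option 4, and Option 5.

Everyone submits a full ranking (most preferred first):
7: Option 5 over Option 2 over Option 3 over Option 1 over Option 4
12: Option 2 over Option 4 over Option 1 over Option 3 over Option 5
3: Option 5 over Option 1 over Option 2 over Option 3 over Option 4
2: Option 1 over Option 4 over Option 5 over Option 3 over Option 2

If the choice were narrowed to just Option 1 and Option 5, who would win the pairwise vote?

Option 1 is ranked above Option 5 on 14 ballots; Option 5 above Option 1 on 10.

Option 1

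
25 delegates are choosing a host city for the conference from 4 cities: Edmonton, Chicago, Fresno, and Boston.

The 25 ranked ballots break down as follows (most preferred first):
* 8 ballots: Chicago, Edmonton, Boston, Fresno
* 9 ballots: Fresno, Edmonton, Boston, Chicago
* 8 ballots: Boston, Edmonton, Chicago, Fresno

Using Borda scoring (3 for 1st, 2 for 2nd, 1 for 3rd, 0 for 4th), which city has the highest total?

Edmonton: 8×2 + 9×2 + 8×2 = 50
Chicago: 8×3 + 9×0 + 8×1 = 32
Fresno: 8×0 + 9×3 + 8×0 = 27
Boston: 8×1 + 9×1 + 8×3 = 41

Edmonton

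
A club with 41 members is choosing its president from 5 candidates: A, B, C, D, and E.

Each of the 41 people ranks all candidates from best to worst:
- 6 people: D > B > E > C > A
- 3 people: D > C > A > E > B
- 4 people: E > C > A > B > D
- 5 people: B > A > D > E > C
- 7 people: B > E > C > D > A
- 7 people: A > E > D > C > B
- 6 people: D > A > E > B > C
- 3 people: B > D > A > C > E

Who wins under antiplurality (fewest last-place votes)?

Last-place votes: A 13, B 10, C 11, D 4, E 3.

E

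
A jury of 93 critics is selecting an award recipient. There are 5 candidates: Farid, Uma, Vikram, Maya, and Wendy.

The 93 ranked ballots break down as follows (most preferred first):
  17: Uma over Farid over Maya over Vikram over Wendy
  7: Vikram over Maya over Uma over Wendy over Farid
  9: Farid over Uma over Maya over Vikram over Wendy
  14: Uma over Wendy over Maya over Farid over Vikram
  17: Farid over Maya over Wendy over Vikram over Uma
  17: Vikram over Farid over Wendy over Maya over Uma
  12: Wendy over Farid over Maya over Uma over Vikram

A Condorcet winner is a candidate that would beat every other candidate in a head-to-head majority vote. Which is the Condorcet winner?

Farid vs Uma: 55–38
Farid vs Vikram: 69–24
Farid vs Maya: 72–21
Farid vs Wendy: 60–33
Farid beats every other candidate.

Farid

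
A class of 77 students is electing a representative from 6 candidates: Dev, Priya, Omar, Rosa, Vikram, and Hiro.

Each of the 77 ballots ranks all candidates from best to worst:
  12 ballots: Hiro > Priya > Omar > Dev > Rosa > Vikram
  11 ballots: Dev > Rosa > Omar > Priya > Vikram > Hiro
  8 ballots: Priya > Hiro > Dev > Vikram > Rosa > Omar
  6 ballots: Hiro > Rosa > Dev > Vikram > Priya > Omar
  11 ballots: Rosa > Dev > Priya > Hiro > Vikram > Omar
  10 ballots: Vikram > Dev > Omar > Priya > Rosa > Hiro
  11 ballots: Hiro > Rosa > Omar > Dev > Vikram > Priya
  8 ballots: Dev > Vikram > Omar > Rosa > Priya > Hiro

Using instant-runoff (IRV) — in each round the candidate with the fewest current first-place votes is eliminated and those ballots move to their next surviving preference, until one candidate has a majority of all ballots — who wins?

Dev

Round 1: Dev 19, Priya 8, Omar 0, Rosa 11, Vikram 10, Hiro 29. Omar eliminated.
Round 2: Dev 19, Priya 8, Rosa 11, Vikram 10, Hiro 29. Priya eliminated.
Round 3: Dev 19, Rosa 11, Vikram 10, Hiro 37. Vikram eliminated.
Round 4: Dev 29, Rosa 11, Hiro 37. Rosa eliminated.
Round 5: Dev 40, Hiro 37. Dev has a majority (≥39).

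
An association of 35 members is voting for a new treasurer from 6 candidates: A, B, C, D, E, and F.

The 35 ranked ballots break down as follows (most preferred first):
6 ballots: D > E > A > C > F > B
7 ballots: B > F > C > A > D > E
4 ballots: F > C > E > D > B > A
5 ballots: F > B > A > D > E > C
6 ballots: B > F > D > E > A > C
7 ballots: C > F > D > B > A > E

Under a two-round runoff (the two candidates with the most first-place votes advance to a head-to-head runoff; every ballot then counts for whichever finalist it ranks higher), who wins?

Round 1 first-place votes: A 0, B 13, C 7, D 6, E 0, F 9. B and F advance.
Runoff: B is ranked above F on 13 ballots, F above B on 22.

F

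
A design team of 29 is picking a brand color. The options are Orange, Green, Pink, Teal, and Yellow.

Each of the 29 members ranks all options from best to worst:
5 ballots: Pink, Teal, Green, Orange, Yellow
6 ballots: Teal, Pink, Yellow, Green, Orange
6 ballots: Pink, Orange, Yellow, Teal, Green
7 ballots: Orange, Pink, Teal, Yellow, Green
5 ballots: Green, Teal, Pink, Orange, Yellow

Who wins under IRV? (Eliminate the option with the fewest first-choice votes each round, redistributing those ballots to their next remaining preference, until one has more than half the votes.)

Round 1: Orange 7, Green 5, Pink 11, Teal 6, Yellow 0. Yellow eliminated.
Round 2: Orange 7, Green 5, Pink 11, Teal 6. Green eliminated.
Round 3: Orange 7, Pink 11, Teal 11. Orange eliminated.
Round 4: Pink 18, Teal 11. Pink has a majority (≥15).

Pink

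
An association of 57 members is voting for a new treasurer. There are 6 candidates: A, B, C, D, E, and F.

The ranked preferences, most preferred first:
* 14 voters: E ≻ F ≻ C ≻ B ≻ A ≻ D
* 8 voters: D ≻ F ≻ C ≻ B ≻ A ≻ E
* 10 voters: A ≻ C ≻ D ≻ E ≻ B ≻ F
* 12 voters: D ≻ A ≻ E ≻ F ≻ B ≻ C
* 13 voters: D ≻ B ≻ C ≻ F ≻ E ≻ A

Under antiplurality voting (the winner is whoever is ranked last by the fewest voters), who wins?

Last-place votes: A 13, B 0, C 12, D 14, E 8, F 10.

B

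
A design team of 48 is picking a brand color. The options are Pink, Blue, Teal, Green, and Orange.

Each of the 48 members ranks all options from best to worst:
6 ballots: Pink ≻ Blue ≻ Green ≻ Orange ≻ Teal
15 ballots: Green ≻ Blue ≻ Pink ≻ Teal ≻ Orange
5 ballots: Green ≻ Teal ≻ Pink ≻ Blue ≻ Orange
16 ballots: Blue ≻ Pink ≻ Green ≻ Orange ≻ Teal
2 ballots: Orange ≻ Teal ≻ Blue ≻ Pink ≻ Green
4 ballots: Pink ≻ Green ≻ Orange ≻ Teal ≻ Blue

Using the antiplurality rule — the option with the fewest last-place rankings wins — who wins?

Last-place votes: Pink 0, Blue 4, Teal 22, Green 2, Orange 20.

Pink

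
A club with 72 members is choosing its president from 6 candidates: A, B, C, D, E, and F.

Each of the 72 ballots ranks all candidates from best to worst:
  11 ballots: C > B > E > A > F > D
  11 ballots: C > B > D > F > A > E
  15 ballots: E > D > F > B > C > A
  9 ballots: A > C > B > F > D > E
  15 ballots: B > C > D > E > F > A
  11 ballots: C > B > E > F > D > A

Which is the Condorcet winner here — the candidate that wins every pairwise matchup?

C vs A: 63–9
C vs B: 42–30
C vs D: 57–15
C vs E: 57–15
C vs F: 57–15
C beats every other candidate.

C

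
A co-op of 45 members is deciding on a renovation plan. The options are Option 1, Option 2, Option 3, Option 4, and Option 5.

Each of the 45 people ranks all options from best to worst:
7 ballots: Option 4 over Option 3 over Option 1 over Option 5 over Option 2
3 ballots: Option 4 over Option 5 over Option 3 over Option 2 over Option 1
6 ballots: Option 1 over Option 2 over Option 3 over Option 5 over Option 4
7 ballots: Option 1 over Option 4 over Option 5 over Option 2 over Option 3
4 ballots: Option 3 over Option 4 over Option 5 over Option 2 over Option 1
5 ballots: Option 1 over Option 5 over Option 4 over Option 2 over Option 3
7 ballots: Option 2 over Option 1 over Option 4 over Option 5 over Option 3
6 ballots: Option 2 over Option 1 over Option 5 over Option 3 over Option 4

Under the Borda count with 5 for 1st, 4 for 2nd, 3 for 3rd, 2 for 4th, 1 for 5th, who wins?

Option 1

Option 1: 7×3 + 3×1 + 6×5 + 7×5 + 4×1 + 5×5 + 7×4 + 6×4 = 170
Option 2: 7×1 + 3×2 + 6×4 + 7×2 + 4×2 + 5×2 + 7×5 + 6×5 = 134
Option 3: 7×4 + 3×3 + 6×3 + 7×1 + 4×5 + 5×1 + 7×1 + 6×2 = 106
Option 4: 7×5 + 3×5 + 6×1 + 7×4 + 4×4 + 5×3 + 7×3 + 6×1 = 142
Option 5: 7×2 + 3×4 + 6×2 + 7×3 + 4×3 + 5×4 + 7×2 + 6×3 = 123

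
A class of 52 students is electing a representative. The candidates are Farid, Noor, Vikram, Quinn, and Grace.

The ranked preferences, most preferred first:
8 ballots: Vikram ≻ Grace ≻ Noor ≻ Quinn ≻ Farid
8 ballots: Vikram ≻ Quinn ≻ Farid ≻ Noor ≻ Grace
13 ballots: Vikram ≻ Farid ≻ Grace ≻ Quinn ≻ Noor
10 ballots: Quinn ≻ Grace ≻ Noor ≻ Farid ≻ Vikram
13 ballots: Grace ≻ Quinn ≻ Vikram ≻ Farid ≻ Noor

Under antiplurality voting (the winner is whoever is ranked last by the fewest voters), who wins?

Last-place votes: Farid 8, Noor 26, Vikram 10, Quinn 0, Grace 8.

Quinn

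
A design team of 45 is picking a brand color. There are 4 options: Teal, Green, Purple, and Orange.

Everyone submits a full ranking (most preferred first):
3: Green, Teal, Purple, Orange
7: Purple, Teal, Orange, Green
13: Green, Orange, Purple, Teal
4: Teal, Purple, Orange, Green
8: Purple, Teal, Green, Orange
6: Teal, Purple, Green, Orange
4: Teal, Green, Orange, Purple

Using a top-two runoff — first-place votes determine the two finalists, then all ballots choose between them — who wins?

Round 1 first-place votes: Teal 14, Green 16, Purple 15, Orange 0. Green and Purple advance.
Runoff: Green is ranked above Purple on 20 ballots, Purple above Green on 25.

Purple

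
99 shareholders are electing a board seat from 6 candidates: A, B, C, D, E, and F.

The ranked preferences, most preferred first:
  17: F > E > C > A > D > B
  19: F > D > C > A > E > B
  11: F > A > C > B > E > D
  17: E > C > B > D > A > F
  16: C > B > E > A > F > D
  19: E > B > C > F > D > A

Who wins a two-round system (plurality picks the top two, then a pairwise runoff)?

E

Round 1 first-place votes: A 0, B 0, C 16, D 0, E 36, F 47. F and E advance.
Runoff: F is ranked above E on 47 ballots, E above F on 52.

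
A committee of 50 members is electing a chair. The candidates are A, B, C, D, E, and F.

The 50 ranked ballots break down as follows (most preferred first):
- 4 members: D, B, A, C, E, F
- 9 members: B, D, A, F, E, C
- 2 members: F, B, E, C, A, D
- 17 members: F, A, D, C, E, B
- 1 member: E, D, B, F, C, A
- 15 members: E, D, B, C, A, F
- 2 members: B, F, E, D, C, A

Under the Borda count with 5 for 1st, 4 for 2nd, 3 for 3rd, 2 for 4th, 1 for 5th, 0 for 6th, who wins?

D

A: 4×3 + 9×3 + 2×1 + 17×4 + 1×0 + 15×1 + 2×0 = 124
B: 4×4 + 9×5 + 2×4 + 17×0 + 1×3 + 15×3 + 2×5 = 127
C: 4×2 + 9×0 + 2×2 + 17×2 + 1×1 + 15×2 + 2×1 = 79
D: 4×5 + 9×4 + 2×0 + 17×3 + 1×4 + 15×4 + 2×2 = 175
E: 4×1 + 9×1 + 2×3 + 17×1 + 1×5 + 15×5 + 2×3 = 122
F: 4×0 + 9×2 + 2×5 + 17×5 + 1×2 + 15×0 + 2×4 = 123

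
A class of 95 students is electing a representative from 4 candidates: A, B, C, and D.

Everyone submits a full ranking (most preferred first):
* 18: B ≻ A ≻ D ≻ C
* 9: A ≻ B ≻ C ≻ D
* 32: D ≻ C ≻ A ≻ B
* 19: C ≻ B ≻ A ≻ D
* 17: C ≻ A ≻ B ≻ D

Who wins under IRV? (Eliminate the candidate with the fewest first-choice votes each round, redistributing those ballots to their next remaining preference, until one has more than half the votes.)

D

Round 1: A 9, B 18, C 36, D 32. A eliminated.
Round 2: B 27, C 36, D 32. B eliminated.
Round 3: C 45, D 50. D has a majority (≥48).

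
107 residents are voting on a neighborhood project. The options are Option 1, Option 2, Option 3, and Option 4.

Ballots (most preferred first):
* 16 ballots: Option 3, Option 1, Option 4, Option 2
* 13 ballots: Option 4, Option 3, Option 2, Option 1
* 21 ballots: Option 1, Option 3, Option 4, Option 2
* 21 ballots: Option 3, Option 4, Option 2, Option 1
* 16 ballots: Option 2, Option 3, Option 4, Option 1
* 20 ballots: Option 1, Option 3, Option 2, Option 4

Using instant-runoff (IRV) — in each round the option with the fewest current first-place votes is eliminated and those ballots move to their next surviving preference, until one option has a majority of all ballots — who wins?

Option 3

Round 1: Option 1 41, Option 2 16, Option 3 37, Option 4 13. Option 4 eliminated.
Round 2: Option 1 41, Option 2 16, Option 3 50. Option 2 eliminated.
Round 3: Option 1 41, Option 3 66. Option 3 has a majority (≥54).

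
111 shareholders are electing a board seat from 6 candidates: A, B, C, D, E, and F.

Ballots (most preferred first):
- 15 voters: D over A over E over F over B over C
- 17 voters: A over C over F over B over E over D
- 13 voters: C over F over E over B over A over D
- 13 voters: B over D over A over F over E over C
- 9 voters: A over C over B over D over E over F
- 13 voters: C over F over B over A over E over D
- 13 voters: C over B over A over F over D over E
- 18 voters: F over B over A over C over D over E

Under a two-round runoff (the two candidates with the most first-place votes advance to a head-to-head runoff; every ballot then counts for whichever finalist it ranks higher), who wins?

Round 1 first-place votes: A 26, B 13, C 39, D 15, E 0, F 18. C and A advance.
Runoff: C is ranked above A on 39 ballots, A above C on 72.

A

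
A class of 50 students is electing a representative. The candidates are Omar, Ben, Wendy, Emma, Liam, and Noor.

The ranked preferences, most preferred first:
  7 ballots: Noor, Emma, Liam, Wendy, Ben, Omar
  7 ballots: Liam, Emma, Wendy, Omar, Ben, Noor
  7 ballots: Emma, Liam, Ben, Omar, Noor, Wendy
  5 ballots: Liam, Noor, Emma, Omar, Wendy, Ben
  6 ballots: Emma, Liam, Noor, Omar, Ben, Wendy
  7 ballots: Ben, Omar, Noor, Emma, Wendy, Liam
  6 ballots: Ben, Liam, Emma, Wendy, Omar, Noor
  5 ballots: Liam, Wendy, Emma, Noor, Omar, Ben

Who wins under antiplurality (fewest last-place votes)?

Emma

Last-place votes: Omar 7, Ben 10, Wendy 13, Emma 0, Liam 7, Noor 13.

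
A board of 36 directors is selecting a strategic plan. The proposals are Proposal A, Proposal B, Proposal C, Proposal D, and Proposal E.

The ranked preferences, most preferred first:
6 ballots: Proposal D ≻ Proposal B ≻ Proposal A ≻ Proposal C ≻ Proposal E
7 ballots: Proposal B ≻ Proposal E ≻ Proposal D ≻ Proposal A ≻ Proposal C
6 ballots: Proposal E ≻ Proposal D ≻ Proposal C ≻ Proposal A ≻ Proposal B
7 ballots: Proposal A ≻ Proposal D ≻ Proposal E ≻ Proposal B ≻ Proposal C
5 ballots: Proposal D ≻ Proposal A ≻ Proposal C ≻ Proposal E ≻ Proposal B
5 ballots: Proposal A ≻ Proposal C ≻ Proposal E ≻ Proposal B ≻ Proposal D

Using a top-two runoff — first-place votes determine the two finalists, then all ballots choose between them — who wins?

Proposal D

Round 1 first-place votes: Proposal A 12, Proposal B 7, Proposal C 0, Proposal D 11, Proposal E 6. Proposal A and Proposal D advance.
Runoff: Proposal A is ranked above Proposal D on 12 ballots, Proposal D above Proposal A on 24.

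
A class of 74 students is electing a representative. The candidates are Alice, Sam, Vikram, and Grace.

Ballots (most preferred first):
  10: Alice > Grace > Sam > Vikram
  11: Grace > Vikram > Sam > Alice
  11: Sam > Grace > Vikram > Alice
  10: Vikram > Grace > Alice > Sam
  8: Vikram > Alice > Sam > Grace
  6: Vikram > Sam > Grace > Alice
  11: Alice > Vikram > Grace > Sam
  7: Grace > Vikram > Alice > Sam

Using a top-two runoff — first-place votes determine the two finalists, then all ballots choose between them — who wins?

Vikram

Round 1 first-place votes: Alice 21, Sam 11, Vikram 24, Grace 18. Vikram and Alice advance.
Runoff: Vikram is ranked above Alice on 53 ballots, Alice above Vikram on 21.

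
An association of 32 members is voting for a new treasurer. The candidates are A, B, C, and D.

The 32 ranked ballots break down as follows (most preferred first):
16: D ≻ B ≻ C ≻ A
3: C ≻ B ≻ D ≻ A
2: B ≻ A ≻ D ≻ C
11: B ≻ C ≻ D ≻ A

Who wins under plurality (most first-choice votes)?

First-place votes: A 0, B 13, C 3, D 16.

D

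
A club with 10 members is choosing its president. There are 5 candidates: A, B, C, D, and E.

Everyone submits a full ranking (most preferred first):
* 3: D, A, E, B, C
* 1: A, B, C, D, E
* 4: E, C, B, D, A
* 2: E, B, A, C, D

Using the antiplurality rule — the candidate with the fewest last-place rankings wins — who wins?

Last-place votes: A 4, B 0, C 3, D 2, E 1.

B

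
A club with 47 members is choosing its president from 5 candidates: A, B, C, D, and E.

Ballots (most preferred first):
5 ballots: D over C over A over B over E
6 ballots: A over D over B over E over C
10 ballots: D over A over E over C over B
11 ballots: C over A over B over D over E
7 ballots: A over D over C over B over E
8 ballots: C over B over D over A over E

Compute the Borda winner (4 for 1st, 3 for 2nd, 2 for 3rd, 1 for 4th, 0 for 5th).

A: 5×2 + 6×4 + 10×3 + 11×3 + 7×4 + 8×1 = 133
B: 5×1 + 6×2 + 10×0 + 11×2 + 7×1 + 8×3 = 70
C: 5×3 + 6×0 + 10×1 + 11×4 + 7×2 + 8×4 = 115
D: 5×4 + 6×3 + 10×4 + 11×1 + 7×3 + 8×2 = 126
E: 5×0 + 6×1 + 10×2 + 11×0 + 7×0 + 8×0 = 26

A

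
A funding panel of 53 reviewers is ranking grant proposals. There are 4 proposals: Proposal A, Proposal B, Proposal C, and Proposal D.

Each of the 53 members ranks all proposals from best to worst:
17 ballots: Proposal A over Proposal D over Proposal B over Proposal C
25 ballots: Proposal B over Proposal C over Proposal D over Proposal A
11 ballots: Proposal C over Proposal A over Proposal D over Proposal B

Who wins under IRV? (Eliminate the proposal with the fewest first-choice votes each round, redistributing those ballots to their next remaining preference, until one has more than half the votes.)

Round 1: Proposal A 17, Proposal B 25, Proposal C 11, Proposal D 0. Proposal D eliminated.
Round 2: Proposal A 17, Proposal B 25, Proposal C 11. Proposal C eliminated.
Round 3: Proposal A 28, Proposal B 25. Proposal A has a majority (≥27).

Proposal A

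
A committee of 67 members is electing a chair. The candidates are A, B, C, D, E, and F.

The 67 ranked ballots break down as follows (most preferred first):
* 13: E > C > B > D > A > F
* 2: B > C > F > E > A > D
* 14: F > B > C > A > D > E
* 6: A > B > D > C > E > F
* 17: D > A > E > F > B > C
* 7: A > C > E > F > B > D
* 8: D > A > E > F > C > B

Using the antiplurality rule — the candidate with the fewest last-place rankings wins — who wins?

Last-place votes: A 0, B 8, C 17, D 9, E 14, F 19.

A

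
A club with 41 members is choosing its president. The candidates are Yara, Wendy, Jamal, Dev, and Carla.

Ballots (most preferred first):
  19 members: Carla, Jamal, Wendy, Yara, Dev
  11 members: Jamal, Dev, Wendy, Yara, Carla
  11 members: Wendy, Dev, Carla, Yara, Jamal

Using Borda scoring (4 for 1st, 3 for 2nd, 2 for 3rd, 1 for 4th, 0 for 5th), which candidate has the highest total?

Yara: 19×1 + 11×1 + 11×1 = 41
Wendy: 19×2 + 11×2 + 11×4 = 104
Jamal: 19×3 + 11×4 + 11×0 = 101
Dev: 19×0 + 11×3 + 11×3 = 66
Carla: 19×4 + 11×0 + 11×2 = 98

Wendy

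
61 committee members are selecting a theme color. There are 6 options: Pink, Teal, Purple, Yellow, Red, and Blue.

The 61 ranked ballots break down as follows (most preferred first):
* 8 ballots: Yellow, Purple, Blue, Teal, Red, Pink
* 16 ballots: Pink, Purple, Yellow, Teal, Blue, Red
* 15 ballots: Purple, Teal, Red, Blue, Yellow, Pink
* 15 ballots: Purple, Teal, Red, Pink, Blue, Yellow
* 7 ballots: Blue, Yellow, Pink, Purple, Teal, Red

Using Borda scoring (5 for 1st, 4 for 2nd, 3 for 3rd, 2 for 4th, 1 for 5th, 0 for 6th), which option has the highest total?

Purple

Pink: 8×0 + 16×5 + 15×0 + 15×2 + 7×3 = 131
Teal: 8×2 + 16×2 + 15×4 + 15×4 + 7×1 = 175
Purple: 8×4 + 16×4 + 15×5 + 15×5 + 7×2 = 260
Yellow: 8×5 + 16×3 + 15×1 + 15×0 + 7×4 = 131
Red: 8×1 + 16×0 + 15×3 + 15×3 + 7×0 = 98
Blue: 8×3 + 16×1 + 15×2 + 15×1 + 7×5 = 120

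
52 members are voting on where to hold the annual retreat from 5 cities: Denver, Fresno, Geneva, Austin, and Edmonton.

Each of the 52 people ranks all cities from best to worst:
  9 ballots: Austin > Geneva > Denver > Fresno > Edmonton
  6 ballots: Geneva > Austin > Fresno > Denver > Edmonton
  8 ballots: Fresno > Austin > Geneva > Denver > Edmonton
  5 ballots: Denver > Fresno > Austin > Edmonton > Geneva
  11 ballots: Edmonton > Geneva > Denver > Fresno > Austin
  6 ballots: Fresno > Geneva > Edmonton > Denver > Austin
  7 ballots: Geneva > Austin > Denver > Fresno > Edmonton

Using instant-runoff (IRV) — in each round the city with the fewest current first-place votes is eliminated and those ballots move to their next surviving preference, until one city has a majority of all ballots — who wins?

Geneva

Round 1: Denver 5, Fresno 14, Geneva 13, Austin 9, Edmonton 11. Denver eliminated.
Round 2: Fresno 19, Geneva 13, Austin 9, Edmonton 11. Austin eliminated.
Round 3: Fresno 19, Geneva 22, Edmonton 11. Edmonton eliminated.
Round 4: Fresno 19, Geneva 33. Geneva has a majority (≥27).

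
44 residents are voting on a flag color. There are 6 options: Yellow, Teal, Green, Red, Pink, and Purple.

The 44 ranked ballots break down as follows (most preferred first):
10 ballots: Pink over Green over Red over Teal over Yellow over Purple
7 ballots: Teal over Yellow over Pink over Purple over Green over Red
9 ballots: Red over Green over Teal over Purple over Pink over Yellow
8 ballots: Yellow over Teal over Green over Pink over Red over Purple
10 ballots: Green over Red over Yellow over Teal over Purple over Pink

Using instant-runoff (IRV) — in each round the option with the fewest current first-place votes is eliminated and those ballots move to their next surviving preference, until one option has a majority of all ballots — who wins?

Round 1: Yellow 8, Teal 7, Green 10, Red 9, Pink 10, Purple 0. Purple eliminated.
Round 2: Yellow 8, Teal 7, Green 10, Red 9, Pink 10. Teal eliminated.
Round 3: Yellow 15, Green 10, Red 9, Pink 10. Red eliminated.
Round 4: Yellow 15, Green 19, Pink 10. Pink eliminated.
Round 5: Yellow 15, Green 29. Green has a majority (≥23).

Green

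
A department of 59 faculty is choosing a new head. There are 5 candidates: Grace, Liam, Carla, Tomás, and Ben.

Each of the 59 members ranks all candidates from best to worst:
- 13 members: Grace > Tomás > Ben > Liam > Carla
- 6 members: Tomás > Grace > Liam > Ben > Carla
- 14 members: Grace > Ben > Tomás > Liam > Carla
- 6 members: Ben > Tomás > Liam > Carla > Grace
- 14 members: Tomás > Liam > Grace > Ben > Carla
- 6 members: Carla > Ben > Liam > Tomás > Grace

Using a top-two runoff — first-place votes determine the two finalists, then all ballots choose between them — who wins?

Round 1 first-place votes: Grace 27, Liam 0, Carla 6, Tomás 20, Ben 6. Grace and Tomás advance.
Runoff: Grace is ranked above Tomás on 27 ballots, Tomás above Grace on 32.

Tomás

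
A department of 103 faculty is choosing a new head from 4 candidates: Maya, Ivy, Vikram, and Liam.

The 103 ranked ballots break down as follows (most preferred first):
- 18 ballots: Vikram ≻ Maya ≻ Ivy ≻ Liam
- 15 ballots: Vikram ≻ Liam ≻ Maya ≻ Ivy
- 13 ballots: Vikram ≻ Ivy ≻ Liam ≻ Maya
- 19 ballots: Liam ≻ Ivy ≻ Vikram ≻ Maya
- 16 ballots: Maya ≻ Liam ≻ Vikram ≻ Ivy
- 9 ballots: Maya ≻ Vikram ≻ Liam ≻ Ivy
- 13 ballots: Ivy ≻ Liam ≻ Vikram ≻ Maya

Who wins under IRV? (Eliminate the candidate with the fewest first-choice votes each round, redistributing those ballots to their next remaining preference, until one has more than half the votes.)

Round 1: Maya 25, Ivy 13, Vikram 46, Liam 19. Ivy eliminated.
Round 2: Maya 25, Vikram 46, Liam 32. Maya eliminated.
Round 3: Vikram 55, Liam 48. Vikram has a majority (≥52).

Vikram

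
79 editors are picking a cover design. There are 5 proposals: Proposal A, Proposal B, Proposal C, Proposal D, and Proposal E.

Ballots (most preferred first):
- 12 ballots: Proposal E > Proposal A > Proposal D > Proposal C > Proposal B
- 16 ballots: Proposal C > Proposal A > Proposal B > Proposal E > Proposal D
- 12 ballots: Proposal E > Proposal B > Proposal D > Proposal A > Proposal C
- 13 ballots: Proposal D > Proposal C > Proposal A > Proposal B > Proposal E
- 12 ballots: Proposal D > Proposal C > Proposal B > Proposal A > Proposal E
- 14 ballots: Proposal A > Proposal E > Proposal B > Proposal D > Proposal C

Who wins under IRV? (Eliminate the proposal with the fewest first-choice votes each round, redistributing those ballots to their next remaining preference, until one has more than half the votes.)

Proposal E

Round 1: Proposal A 14, Proposal B 0, Proposal C 16, Proposal D 25, Proposal E 24. Proposal B eliminated.
Round 2: Proposal A 14, Proposal C 16, Proposal D 25, Proposal E 24. Proposal A eliminated.
Round 3: Proposal C 16, Proposal D 25, Proposal E 38. Proposal C eliminated.
Round 4: Proposal D 25, Proposal E 54. Proposal E has a majority (≥40).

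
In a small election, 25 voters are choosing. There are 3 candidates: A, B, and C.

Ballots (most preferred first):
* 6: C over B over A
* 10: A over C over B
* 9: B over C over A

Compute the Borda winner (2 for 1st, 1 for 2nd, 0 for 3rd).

C

A: 6×0 + 10×2 + 9×0 = 20
B: 6×1 + 10×0 + 9×2 = 24
C: 6×2 + 10×1 + 9×1 = 31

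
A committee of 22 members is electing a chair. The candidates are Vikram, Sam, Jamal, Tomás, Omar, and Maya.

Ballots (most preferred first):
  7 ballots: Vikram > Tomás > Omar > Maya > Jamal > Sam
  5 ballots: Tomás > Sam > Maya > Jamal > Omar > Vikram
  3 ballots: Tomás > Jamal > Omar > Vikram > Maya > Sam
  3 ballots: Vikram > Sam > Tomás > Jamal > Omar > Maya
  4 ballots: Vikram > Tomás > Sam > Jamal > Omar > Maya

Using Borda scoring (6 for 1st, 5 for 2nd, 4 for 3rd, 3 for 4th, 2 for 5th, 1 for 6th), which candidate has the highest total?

Vikram: 7×6 + 5×1 + 3×3 + 3×6 + 4×6 = 98
Sam: 7×1 + 5×5 + 3×1 + 3×5 + 4×4 = 66
Jamal: 7×2 + 5×3 + 3×5 + 3×3 + 4×3 = 65
Tomás: 7×5 + 5×6 + 3×6 + 3×4 + 4×5 = 115
Omar: 7×4 + 5×2 + 3×4 + 3×2 + 4×2 = 64
Maya: 7×3 + 5×4 + 3×2 + 3×1 + 4×1 = 54

Tomás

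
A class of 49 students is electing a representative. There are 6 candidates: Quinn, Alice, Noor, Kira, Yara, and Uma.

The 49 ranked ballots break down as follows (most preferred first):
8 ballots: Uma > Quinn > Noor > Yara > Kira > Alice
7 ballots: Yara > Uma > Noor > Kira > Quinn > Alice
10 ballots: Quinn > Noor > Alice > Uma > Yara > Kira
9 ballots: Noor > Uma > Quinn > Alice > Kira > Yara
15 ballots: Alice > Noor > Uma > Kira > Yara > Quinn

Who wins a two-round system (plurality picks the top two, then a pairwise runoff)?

Round 1 first-place votes: Quinn 10, Alice 15, Noor 9, Kira 0, Yara 7, Uma 8. Alice and Quinn advance.
Runoff: Alice is ranked above Quinn on 15 ballots, Quinn above Alice on 34.

Quinn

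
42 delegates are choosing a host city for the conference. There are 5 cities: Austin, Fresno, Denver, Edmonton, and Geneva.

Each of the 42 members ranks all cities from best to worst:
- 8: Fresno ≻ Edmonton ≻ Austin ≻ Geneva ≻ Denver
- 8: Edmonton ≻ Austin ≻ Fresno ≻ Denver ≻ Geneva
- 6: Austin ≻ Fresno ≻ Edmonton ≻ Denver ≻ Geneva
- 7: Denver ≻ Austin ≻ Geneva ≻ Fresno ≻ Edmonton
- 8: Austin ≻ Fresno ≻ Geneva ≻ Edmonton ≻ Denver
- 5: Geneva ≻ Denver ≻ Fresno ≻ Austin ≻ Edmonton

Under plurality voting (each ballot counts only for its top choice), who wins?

First-place votes: Austin 14, Fresno 8, Denver 7, Edmonton 8, Geneva 5.

Austin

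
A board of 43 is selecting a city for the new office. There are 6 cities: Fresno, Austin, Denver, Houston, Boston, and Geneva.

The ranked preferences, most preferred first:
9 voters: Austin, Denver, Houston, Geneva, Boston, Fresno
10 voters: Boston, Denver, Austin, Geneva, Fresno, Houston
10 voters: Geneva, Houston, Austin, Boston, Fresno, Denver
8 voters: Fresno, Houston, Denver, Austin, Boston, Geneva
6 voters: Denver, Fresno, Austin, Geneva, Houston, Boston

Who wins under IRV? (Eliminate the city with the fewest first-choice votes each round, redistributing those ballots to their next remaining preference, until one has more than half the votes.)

Round 1: Fresno 8, Austin 9, Denver 6, Houston 0, Boston 10, Geneva 10. Houston eliminated.
Round 2: Fresno 8, Austin 9, Denver 6, Boston 10, Geneva 10. Denver eliminated.
Round 3: Fresno 14, Austin 9, Boston 10, Geneva 10. Austin eliminated.
Round 4: Fresno 14, Boston 10, Geneva 19. Boston eliminated.
Round 5: Fresno 14, Geneva 29. Geneva has a majority (≥22).

Geneva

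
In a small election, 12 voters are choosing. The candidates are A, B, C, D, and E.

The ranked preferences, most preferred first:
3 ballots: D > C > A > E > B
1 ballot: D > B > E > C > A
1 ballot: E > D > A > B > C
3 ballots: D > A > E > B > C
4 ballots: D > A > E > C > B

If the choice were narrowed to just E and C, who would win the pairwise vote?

E

E is ranked above C on 9 ballots; C above E on 3.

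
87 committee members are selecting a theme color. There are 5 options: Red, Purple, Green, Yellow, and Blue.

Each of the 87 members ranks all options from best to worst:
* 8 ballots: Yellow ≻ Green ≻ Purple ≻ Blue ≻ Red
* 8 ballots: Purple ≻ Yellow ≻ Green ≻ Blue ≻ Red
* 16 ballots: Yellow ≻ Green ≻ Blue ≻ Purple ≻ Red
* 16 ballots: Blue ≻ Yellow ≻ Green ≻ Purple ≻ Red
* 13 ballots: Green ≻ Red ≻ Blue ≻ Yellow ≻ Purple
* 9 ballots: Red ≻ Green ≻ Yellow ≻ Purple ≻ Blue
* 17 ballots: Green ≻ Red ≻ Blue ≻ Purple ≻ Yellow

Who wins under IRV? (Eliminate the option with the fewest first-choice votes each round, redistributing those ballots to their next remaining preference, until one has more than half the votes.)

Yellow

Round 1: Red 9, Purple 8, Green 30, Yellow 24, Blue 16. Purple eliminated.
Round 2: Red 9, Green 30, Yellow 32, Blue 16. Red eliminated.
Round 3: Green 39, Yellow 32, Blue 16. Blue eliminated.
Round 4: Green 39, Yellow 48. Yellow has a majority (≥44).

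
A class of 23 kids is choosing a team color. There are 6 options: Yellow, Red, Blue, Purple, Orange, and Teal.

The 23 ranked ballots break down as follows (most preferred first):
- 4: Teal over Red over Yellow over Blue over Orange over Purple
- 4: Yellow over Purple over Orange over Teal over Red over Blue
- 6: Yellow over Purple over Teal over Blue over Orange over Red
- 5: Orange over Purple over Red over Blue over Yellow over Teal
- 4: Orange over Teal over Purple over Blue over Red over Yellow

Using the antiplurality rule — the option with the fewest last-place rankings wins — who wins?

Orange

Last-place votes: Yellow 4, Red 6, Blue 4, Purple 4, Orange 0, Teal 5.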